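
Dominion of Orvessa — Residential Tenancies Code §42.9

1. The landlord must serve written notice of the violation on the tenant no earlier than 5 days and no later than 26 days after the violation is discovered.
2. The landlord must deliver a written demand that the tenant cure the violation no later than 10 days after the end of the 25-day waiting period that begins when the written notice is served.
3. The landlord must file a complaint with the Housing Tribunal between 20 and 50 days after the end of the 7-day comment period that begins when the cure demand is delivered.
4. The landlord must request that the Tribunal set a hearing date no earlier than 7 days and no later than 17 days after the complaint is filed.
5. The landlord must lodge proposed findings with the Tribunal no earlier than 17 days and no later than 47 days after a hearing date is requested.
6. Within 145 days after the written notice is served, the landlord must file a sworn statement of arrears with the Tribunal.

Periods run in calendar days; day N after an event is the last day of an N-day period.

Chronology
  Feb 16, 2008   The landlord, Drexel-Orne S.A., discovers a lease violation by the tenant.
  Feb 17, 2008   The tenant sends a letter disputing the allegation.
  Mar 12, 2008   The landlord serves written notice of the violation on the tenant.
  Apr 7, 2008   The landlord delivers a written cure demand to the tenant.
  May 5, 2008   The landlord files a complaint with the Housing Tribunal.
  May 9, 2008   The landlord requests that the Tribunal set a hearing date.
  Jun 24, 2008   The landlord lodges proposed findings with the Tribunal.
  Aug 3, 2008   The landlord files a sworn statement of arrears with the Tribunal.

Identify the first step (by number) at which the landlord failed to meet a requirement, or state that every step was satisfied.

Step 4

Step 1: the window is 5–26 days after Feb 16, 2008 (when the violation is discovered), so Feb 21, 2008 through Mar 13, 2008; Mar 12, 2008 falls inside that range.
Step 2: 10 days after Apr 6, 2008 (end of the 25-day waiting period, which began when the written notice is served on Mar 12, 2008) is Apr 16, 2008; completed Apr 7, 2008, before the deadline.
Step 3: the window is 20–50 days after Apr 14, 2008 (end of the 7-day comment period, which began when the cure demand is delivered on Apr 7, 2008), so May 4, 2008 through Jun 3, 2008; done May 5, 2008 — within the window.
Step 4: the window is 7–17 days after May 5, 2008 (when the complaint is filed), so May 12, 2008 through May 22, 2008; done May 9, 2008 — 3 days before the window opened.
No need to go further; step 4 was not satisfied.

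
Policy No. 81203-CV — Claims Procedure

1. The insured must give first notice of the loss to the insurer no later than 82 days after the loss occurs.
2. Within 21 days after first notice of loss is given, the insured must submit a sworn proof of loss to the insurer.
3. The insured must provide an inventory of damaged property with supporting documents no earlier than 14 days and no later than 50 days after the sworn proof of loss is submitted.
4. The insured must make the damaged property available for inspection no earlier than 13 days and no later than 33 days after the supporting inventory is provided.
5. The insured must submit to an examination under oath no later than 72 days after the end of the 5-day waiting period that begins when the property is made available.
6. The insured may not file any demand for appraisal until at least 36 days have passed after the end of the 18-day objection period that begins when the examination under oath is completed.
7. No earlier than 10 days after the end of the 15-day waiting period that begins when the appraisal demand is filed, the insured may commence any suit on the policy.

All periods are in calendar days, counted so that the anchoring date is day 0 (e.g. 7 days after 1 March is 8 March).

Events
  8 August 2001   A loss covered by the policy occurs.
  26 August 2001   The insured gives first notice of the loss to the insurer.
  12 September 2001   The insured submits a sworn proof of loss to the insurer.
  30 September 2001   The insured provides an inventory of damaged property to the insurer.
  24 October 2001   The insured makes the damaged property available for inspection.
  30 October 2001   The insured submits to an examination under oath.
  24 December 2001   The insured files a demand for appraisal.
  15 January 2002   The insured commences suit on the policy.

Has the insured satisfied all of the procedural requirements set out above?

No

(1) due by 8 August 2001 + 82 days = 29 October 2001; 26 August 2001 is within that limit.
(2) due by 26 August 2001 + 21 days = 16 September 2001; 12 September 2001 is within that limit.
(3) the permitted window runs from 12 September 2001 + 14 = 26 September 2001 to 12 September 2001 + 50 = 1 November 2001; done 30 September 2001, which is between those dates.
(4) the permitted window runs from 30 September 2001 + 13 = 13 October 2001 to 30 September 2001 + 33 = 2 November 2001; done 24 October 2001, which is between those dates.
(5) due by 29 October 2001 + 72 days = 9 January 2002; completed 30 October 2001, before the deadline.
(6) permitted from 17 November 2001 + 36 days = 23 December 2001 onward; done 24 December 2001, after the minimum wait.
(7) permitted from 8 January 2002 + 10 days = 18 January 2002 onward; acted on 15 January 2002, 3 days prematurely.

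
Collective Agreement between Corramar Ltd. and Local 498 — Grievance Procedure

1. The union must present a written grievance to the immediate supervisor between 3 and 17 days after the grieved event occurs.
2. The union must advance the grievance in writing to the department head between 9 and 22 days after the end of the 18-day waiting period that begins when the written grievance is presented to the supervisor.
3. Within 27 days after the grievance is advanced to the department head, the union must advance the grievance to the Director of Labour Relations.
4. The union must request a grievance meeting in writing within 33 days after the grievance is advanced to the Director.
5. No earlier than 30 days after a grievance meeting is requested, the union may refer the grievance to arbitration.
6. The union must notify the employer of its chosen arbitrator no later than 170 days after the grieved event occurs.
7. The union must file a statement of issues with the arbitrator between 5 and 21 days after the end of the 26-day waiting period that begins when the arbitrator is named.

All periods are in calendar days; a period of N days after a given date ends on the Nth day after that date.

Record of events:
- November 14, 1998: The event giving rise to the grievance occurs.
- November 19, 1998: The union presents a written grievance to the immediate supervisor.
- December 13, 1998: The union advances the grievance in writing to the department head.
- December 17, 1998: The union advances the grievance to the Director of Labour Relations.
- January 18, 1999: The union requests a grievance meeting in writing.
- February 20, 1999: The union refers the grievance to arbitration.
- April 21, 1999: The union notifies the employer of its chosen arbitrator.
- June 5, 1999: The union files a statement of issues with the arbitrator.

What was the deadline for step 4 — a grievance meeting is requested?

January 19, 1999

Step 4 runs from December 17, 1998, when the grievance is advanced to the Director. 33 days after December 17, 1998 is January 19, 1999.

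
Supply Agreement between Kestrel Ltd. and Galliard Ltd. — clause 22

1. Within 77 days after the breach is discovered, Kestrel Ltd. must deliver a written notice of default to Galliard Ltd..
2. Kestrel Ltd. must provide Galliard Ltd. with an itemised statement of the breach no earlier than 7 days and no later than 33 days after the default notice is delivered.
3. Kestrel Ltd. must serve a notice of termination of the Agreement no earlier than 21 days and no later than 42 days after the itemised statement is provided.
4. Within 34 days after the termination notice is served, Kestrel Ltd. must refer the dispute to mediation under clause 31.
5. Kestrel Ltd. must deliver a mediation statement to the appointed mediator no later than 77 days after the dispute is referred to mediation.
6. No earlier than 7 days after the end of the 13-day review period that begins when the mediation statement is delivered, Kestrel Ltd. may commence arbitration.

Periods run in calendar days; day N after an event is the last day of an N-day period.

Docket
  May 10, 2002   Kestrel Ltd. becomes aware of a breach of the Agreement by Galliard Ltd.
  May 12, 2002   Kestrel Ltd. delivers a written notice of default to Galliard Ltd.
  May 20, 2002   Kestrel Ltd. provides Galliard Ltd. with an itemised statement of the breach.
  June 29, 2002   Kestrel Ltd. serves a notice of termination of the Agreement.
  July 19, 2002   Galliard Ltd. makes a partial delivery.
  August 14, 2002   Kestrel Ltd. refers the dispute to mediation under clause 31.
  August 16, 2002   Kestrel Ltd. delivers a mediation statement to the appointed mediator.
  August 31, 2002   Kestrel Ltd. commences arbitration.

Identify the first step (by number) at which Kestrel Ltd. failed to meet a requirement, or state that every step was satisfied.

Step 4

Step 1: 77 days after May 10, 2002 (when the breach is discovered) is July 26, 2002; done May 12, 2002 — timely.
Step 2: the window is 7–33 days after May 12, 2002 (when the default notice is delivered), so May 19, 2002 through June 14, 2002; May 20, 2002 falls inside that range.
Step 3: the window is 21–42 days after May 20, 2002 (when the itemised statement is provided), so June 10, 2002 through July 1, 2002; done June 29, 2002 — within the window.
Step 4: 34 days after June 29, 2002 (when the termination notice is served) is August 2, 2002; done August 14, 2002 — 12 days late.
The procedure was therefore not followed at step 4.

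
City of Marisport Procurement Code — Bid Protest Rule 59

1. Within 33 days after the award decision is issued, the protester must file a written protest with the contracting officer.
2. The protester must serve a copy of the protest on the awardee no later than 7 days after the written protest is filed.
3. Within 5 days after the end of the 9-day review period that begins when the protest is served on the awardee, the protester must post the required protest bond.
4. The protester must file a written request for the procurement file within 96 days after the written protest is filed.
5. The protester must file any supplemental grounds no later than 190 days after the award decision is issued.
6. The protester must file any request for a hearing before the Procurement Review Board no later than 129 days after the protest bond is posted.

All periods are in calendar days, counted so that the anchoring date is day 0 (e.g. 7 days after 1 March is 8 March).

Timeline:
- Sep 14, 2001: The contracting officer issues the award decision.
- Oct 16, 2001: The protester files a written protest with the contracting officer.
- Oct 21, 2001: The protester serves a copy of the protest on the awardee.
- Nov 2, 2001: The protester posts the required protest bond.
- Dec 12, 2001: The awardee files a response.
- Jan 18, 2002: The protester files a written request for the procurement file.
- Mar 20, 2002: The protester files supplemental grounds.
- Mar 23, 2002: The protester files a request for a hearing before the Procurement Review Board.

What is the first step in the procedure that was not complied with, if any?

Step 1: 33 days after Sep 14, 2001 (when the award decision is issued) is Oct 17, 2001; done Oct 16, 2001 — timely.
Step 2: 7 days after Oct 16, 2001 (when the written protest is filed) is Oct 23, 2001; done Oct 21, 2001 — timely.
Step 3: 5 days after Oct 30, 2001 (end of the 9-day review period, which began when the protest is served on the awardee on Oct 21, 2001) is Nov 4, 2001; completed Nov 2, 2001, before the deadline.
Step 4: 96 days after Oct 16, 2001 (when the written protest is filed) is Jan 20, 2002; done Jan 18, 2002 — timely.
Step 5: 190 days after Sep 14, 2001 (when the award decision is issued) is Mar 23, 2002; done Mar 20, 2002 — timely.
Step 6: 129 days after Nov 2, 2001 (when the protest bond is posted) is Mar 11, 2002; done Mar 23, 2002 — 12 days late.
The analysis stops there.

Step 6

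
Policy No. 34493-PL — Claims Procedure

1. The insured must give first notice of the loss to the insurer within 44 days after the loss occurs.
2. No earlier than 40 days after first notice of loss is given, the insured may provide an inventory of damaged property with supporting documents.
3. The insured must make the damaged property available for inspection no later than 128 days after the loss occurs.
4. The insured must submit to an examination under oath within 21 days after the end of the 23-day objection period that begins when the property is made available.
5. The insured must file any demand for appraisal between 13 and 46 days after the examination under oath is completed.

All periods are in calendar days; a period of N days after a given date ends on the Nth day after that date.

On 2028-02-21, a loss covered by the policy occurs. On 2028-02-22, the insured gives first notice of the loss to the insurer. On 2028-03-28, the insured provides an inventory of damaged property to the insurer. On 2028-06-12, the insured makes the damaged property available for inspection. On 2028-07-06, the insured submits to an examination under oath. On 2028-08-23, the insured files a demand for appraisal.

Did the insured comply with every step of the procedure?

Step 1: 44 days after 2028-02-21 (when the loss occurs) is 2028-04-05; 2028-02-22 is within that limit.
Step 2: the earliest permitted date is 40 days after 2028-02-22 (when first notice of loss is given), i.e. 2028-04-02; acted on 2028-03-28, 5 days prematurely.

No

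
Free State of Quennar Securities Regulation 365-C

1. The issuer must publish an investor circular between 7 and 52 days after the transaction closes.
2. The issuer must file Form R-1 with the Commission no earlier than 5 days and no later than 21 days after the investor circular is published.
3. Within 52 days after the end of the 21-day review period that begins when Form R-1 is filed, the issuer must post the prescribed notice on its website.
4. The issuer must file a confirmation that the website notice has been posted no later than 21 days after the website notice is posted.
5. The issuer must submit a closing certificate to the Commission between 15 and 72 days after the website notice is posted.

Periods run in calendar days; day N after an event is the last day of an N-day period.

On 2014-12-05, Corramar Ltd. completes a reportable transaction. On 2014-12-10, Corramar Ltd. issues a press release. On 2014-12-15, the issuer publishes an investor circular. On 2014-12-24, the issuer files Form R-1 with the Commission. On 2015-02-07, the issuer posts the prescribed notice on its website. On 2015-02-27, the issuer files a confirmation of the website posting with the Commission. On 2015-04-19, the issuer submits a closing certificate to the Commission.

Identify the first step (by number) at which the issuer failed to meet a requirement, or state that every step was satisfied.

None — every step was satisfied

(1) the permitted window runs from 2014-12-05 + 7 = 2014-12-12 to 2014-12-05 + 52 = 2015-01-26; done 2014-12-15, which is between those dates.
(2) the permitted window runs from 2014-12-15 + 5 = 2014-12-20 to 2014-12-15 + 21 = 2015-01-05; done 2014-12-24, which is between those dates.
(3) due by 2015-01-14 + 52 days = 2015-03-07; completed 2015-02-07, before the deadline.
(4) due by 2015-02-07 + 21 days = 2015-02-28; 2015-02-27 is within that limit.
(5) the permitted window runs from 2015-02-07 + 15 = 2015-02-22 to 2015-02-07 + 72 = 2015-04-20; 2015-04-19 falls inside that range.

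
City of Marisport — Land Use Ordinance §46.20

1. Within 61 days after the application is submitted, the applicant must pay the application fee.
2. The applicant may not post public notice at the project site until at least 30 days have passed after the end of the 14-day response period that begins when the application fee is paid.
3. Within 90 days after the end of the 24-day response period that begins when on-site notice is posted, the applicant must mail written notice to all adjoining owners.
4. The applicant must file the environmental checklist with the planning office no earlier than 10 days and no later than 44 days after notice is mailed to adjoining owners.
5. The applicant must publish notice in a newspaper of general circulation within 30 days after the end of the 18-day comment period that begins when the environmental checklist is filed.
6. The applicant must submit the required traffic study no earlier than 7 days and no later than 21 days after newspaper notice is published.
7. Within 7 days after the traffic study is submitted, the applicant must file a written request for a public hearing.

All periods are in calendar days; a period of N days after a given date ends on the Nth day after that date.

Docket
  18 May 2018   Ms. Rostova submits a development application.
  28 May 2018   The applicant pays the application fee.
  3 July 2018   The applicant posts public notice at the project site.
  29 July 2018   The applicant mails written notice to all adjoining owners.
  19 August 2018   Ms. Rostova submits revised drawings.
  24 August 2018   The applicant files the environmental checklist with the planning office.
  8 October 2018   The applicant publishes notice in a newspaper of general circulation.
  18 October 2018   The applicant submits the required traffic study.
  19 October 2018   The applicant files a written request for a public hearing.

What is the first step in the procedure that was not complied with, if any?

Step 1 — counting 61 days from 18 May 2018 (when the application is submitted) gives a deadline of 18 July 2018; done 28 May 2018 — timely.
Step 2 — must wait 30 days from 11 June 2018 (end of the 14-day response period, which began when the application fee is paid on 28 May 2018), so not before 11 July 2018; 3 July 2018 is 8 days before the earliest permitted date.

Step 2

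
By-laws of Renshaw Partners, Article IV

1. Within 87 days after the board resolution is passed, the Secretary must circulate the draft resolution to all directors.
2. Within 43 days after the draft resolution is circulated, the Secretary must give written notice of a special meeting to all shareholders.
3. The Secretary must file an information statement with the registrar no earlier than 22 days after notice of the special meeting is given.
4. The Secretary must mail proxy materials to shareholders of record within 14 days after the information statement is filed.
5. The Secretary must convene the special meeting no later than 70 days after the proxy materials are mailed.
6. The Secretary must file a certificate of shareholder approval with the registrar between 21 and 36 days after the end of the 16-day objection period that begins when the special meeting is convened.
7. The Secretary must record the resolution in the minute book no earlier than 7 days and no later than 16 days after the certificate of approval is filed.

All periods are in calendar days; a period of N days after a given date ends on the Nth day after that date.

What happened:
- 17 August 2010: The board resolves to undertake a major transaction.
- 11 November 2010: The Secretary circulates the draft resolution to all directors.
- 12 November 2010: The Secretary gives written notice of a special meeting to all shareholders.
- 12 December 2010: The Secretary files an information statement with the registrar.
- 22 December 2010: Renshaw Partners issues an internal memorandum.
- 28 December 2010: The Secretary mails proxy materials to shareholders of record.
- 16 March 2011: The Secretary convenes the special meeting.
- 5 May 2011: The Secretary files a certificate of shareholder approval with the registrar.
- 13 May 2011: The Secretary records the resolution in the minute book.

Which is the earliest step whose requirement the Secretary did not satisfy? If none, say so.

Step 4

Step 1 — counting 87 days from 17 August 2010 (when the board resolution is passed) gives a deadline of 12 November 2010; 11 November 2010 is within that limit.
Step 2 — counting 43 days from 11 November 2010 (when the draft resolution is circulated) gives a deadline of 24 December 2010; done 12 November 2010 — timely.
Step 3 — must wait 22 days from 12 November 2010 (when notice of the special meeting is given), so not before 4 December 2010; 12 December 2010 is on or after that date.
Step 4 — counting 14 days from 12 December 2010 (when the information statement is filed) gives a deadline of 26 December 2010; done 28 December 2010 — 2 days late.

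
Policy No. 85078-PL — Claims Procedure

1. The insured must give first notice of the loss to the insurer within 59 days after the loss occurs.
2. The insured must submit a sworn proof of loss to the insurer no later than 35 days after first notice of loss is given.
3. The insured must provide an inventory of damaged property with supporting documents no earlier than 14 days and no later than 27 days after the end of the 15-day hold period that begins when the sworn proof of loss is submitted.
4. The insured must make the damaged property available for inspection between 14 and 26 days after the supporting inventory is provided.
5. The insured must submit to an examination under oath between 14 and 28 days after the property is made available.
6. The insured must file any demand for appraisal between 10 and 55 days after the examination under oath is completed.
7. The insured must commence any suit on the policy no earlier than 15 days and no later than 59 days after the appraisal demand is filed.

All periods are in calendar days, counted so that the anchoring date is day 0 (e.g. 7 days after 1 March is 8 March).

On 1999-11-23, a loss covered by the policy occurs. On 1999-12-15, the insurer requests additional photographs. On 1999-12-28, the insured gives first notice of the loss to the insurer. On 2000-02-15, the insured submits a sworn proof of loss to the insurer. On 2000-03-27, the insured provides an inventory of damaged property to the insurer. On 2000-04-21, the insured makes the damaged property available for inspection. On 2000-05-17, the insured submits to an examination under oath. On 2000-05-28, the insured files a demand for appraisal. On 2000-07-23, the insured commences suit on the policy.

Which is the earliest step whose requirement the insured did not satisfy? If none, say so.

Step 2

(1) due by 1999-11-23 + 59 days = 2000-01-21; 1999-12-28 is within that limit.
(2) due by 1999-12-28 + 35 days = 2000-02-01; done 2000-02-15 — 14 days late.
Later steps need not be reached.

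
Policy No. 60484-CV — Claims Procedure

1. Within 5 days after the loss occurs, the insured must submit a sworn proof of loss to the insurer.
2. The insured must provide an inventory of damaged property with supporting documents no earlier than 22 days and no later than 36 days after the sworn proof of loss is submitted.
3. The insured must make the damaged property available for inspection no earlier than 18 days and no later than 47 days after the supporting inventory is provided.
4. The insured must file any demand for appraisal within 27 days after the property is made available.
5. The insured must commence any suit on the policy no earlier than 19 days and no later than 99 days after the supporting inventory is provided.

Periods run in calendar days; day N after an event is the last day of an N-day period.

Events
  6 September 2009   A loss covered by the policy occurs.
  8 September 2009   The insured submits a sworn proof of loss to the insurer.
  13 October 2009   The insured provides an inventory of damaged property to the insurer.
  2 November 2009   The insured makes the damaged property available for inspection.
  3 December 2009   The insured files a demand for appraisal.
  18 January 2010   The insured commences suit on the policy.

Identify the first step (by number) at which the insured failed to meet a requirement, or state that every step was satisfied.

Step 4

Step 1 — counting 5 days from 6 September 2009 (when the loss occurs) gives a deadline of 11 September 2009; 8 September 2009 is within that limit.
Step 2 — 22 and 36 days from 8 September 2009 (when the sworn proof of loss is submitted) are 30 September 2009 and 14 October 2009 respectively; 13 October 2009 falls inside that range.
Step 3 — 18 and 47 days from 13 October 2009 (when the supporting inventory is provided) are 31 October 2009 and 29 November 2009 respectively; done 2 November 2009, which is between those dates.
Step 4 — counting 27 days from 2 November 2009 (when the property is made available) gives a deadline of 29 November 2009; done 3 December 2009 — 4 days late.
That is the first point of non-compliance.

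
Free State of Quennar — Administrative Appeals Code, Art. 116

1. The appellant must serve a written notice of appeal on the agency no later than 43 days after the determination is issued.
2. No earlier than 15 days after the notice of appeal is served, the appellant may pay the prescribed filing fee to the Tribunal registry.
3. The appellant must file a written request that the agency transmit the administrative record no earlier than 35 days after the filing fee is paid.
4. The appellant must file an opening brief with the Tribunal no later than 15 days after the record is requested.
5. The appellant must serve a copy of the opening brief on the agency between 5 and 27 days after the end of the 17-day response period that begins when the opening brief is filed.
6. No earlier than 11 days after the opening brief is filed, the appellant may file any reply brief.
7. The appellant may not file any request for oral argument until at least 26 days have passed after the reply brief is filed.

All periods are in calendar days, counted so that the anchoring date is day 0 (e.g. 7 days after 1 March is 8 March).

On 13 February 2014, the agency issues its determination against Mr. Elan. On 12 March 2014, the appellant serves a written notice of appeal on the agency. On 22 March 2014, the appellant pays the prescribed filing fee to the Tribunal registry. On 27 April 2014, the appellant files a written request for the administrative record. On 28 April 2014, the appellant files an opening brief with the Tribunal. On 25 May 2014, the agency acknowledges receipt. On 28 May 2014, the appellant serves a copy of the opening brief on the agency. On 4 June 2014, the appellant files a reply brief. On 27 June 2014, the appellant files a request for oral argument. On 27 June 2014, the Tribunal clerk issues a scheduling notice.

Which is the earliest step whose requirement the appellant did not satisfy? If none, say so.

Step 2

(1) due by 13 February 2014 + 43 days = 28 March 2014; 12 March 2014 is within that limit.
(2) permitted from 12 March 2014 + 15 days = 27 March 2014 onward; done 22 March 2014 — 5 days too early.
The procedure was therefore not followed at step 2.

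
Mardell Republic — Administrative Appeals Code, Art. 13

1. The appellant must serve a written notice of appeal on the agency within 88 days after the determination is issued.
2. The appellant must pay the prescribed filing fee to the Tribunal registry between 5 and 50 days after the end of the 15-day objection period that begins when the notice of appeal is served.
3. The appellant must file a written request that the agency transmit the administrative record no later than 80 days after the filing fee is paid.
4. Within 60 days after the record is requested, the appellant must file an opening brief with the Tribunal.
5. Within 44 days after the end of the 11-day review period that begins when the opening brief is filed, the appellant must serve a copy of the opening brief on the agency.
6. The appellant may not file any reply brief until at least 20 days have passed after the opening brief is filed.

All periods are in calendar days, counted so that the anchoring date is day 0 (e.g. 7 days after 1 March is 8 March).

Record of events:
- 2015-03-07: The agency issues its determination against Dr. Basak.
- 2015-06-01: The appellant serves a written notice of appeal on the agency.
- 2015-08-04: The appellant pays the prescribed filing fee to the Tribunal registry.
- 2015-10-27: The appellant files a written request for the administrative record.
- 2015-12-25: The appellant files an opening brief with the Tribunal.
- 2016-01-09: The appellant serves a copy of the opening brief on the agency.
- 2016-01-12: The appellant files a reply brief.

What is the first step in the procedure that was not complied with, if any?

Step 3

Step 1 — counting 88 days from 2015-03-07 (when the determination is issued) gives a deadline of 2015-06-03; 2015-06-01 is within that limit.
Step 2 — 5 and 50 days from 2015-06-16 (end of the 15-day objection period, which began when the notice of appeal is served on 2015-06-01) are 2015-06-21 and 2015-08-05 respectively; done 2015-08-04 — within the window.
Step 3 — counting 80 days from 2015-08-04 (when the filing fee is paid) gives a deadline of 2015-10-23; not done until 2015-10-27, 4 days after the deadline.
That is the first point of non-compliance.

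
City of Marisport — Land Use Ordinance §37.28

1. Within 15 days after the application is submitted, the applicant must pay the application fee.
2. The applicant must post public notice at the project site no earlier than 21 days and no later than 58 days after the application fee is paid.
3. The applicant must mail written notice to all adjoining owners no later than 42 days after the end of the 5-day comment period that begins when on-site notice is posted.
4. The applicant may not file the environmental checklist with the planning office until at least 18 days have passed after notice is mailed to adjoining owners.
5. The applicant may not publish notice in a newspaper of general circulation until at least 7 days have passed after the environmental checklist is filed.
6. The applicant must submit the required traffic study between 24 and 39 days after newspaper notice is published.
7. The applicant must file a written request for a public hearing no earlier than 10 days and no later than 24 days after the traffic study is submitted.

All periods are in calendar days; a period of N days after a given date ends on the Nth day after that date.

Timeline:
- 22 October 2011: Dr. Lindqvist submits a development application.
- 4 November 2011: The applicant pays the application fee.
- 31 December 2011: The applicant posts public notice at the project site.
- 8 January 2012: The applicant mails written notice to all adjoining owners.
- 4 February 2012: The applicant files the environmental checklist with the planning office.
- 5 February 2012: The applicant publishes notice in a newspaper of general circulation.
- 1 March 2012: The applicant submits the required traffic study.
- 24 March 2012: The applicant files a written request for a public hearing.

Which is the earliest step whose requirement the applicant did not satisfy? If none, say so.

Step 5

Step 1: 15 days after 22 October 2011 (when the application is submitted) is 6 November 2011; 4 November 2011 is within that limit.
Step 2: the window is 21–58 days after 4 November 2011 (when the application fee is paid), so 25 November 2011 through 1 January 2012; done 31 December 2011 — within the window.
Step 3: 42 days after 5 January 2012 (end of the 5-day comment period, which began when on-site notice is posted on 31 December 2011) is 16 February 2012; done 8 January 2012 — timely.
Step 4: the earliest permitted date is 18 days after 8 January 2012 (when notice is mailed to adjoining owners), i.e. 26 January 2012; done 4 February 2012, after the minimum wait.
Step 5: the earliest permitted date is 7 days after 4 February 2012 (when the environmental checklist is filed), i.e. 11 February 2012; acted on 5 February 2012, 6 days prematurely.
Later steps need not be reached.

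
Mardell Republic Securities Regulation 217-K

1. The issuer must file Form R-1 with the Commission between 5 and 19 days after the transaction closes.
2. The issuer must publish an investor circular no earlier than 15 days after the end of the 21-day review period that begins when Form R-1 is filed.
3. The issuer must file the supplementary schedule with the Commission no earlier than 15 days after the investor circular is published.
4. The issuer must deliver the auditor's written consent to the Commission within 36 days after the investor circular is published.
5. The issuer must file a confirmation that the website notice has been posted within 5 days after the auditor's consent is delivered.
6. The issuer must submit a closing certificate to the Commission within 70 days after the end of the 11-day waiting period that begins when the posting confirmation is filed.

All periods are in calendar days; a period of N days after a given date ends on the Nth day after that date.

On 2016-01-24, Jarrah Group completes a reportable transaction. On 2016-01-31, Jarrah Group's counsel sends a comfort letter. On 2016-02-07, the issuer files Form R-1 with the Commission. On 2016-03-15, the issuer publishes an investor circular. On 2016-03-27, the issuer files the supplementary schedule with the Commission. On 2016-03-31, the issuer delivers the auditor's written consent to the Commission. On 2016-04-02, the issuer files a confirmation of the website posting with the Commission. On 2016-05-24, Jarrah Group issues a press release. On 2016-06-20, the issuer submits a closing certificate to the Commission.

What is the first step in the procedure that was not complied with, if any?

Step 1 — 5 and 19 days from 2016-01-24 (when the transaction closes) are 2016-01-29 and 2016-02-12 respectively; 2016-02-07 falls inside that range.
Step 2 — must wait 15 days from 2016-02-28 (end of the 21-day review period, which began when Form R-1 is filed on 2016-02-07), so not before 2016-03-14; done 2016-03-15, after the minimum wait.
Step 3 — must wait 15 days from 2016-03-15 (when the investor circular is published), so not before 2016-03-30; 2016-03-27 is 3 days before the earliest permitted date.

Step 3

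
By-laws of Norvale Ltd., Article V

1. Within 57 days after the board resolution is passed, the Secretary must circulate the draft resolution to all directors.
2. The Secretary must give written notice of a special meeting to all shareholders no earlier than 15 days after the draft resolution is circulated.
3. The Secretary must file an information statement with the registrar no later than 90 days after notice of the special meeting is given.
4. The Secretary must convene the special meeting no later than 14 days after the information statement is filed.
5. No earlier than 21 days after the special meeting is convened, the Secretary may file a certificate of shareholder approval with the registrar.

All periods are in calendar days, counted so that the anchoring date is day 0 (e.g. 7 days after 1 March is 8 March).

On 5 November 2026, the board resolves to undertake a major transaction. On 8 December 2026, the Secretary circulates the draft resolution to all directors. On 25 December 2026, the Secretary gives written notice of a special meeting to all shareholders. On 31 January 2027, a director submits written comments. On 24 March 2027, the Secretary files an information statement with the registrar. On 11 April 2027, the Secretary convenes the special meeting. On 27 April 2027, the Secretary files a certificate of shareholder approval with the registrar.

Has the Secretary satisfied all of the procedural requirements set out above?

Step 1: 57 days after 5 November 2026 (when the board resolution is passed) is 1 January 2027; completed 8 December 2026, before the deadline.
Step 2: the earliest permitted date is 15 days after 8 December 2026 (when the draft resolution is circulated), i.e. 23 December 2026; 25 December 2026 is on or after that date.
Step 3: 90 days after 25 December 2026 (when notice of the special meeting is given) is 25 March 2027; done 24 March 2027 — timely.
Step 4: 14 days after 24 March 2027 (when the information statement is filed) is 7 April 2027; done 11 April 2027 — 4 days late.

No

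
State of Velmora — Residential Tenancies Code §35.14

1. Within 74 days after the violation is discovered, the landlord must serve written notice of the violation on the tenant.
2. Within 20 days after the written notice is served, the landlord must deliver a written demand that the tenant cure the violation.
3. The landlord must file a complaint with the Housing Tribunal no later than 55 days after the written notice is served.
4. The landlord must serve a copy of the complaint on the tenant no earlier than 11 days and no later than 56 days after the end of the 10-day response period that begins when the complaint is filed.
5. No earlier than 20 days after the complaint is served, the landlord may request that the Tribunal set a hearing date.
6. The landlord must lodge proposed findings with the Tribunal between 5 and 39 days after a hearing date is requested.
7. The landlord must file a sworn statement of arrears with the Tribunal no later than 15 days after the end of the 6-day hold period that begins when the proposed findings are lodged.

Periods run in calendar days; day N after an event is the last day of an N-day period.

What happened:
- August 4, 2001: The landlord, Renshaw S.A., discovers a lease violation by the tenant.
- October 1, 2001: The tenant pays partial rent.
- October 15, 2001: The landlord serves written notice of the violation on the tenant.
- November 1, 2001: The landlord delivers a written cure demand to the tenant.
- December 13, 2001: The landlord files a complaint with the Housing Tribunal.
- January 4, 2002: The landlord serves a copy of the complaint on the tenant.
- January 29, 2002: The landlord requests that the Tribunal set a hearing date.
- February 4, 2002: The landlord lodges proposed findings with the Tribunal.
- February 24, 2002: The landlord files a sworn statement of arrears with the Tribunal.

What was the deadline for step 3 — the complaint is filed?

December 9, 2001

Step 3 runs from October 15, 2001, when the written notice is served. 55 days after October 15, 2001 is December 9, 2001.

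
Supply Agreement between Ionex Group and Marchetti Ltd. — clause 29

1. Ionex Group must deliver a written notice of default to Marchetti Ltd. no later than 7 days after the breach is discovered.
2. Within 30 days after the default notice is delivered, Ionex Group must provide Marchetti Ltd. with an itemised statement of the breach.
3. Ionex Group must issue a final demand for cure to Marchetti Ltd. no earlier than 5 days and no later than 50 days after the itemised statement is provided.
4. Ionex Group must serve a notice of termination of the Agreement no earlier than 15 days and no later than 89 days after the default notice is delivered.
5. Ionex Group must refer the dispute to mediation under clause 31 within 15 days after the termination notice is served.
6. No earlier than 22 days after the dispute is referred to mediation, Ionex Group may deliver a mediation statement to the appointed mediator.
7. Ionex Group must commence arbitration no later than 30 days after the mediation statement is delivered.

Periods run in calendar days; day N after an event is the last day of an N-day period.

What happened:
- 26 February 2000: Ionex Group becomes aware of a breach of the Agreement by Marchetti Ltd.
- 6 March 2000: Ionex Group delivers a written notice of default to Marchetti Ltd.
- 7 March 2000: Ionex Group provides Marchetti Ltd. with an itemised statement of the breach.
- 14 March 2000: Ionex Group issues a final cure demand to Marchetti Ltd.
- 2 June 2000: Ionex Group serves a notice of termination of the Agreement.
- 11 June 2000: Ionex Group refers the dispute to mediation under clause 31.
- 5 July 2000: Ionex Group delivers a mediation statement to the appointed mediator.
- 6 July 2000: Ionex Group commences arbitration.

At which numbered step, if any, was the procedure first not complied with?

Step 1 — counting 7 days from 26 February 2000 (when the breach is discovered) gives a deadline of 4 March 2000; not done until 6 March 2000, 2 days after the deadline.

Step 1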